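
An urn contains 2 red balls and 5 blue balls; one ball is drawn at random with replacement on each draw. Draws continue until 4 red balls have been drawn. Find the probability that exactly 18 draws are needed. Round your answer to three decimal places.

0.041

Y = trial on which the fourth success occurs; negative binomial, r=4, p=0.285714.
P(Y=18) = C(17,3) · p^4 · (1−p)^14
= 680 · 0.0066639 · 0.0089993 = 0.04078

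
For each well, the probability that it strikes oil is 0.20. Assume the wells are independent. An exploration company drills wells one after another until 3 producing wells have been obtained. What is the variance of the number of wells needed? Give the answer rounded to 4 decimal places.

Y = total wells until the third success; negative binomial with r=3, p=0.20.
Var(Y) = r(1−p)/p² = 3·0.80 / 0.20² = 60.000000

60.0000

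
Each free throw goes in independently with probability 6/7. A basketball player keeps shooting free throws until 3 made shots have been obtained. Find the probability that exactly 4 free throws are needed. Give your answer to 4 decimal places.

Y = trial on which the third success occurs; negative binomial, r=3, p=0.857143.
P(Y=4) = C(3,2) · p^3 · (1−p)^1
= 3 · 0.62974 · 0.14286 = 0.269888

0.2699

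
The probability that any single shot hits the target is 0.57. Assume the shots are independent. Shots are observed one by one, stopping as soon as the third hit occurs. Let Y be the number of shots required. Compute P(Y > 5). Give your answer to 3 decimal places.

Needing more than 5 shots ⇔ fewer than 3 successes in the first 5. With X ~ Binomial(5, 0.57), P(Y > 5) = P(X ≤ 2).
  k=0: C(5,0)·0.57^0·0.43^5 = 0.01470
  k=1: C(5,1)·0.57^1·0.43^4 = 0.09744
  k=2: C(5,2)·0.57^2·0.43^3 = 0.25832
P(X ≤ 2) = 0.37045

0.370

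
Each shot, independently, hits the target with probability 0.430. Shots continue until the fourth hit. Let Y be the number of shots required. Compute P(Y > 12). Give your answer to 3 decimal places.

0.167

Needing more than 12 shots ⇔ fewer than 4 successes in the first 12. With X ~ Binomial(12, 0.43), P(Y > 12) = P(X ≤ 3).
  k=0: C(12,0)·0.43^0·0.57^12 = 0.00118
  k=1: C(12,1)·0.43^1·0.57^11 = 0.01065
  k=2: C(12,2)·0.43^2·0.57^10 = 0.04418
  k=3: C(12,3)·0.43^3·0.57^9 = 0.11110
P(X ≤ 3) = 0.16710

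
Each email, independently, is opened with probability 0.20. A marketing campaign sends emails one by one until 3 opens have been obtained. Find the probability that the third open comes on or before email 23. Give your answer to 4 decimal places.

Finishing within 23 emails ⇔ at least 3 successes in the first 23. With X ~ Binomial(23, 0.20), P(Y ≤ 23) = 1 − P(X ≤ 2).
  k=0: C(23,0)·0.20^0·0.80^23 = 0.005903
  k=1: C(23,1)·0.20^1·0.80^22 = 0.033942
  k=2: C(23,2)·0.20^2·0.80^21 = 0.093341
1 − 0.133185 = 0.866815

0.8668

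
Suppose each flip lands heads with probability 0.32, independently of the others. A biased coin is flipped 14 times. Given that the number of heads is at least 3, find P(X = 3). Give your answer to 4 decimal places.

0.1960

X ~ Binomial(14, 0.32). Want P(X=3 | X≥3) = P(X=3) / P(X≥3).
P(X=3) = C(14,3)·0.32^3·0.68^11 = 0.171455
P(X≥3) = 1 − 0.004520 − 0.029778 − 0.091085 = 0.874617
Ratio = 0.171455 / 0.874617 = 0.196034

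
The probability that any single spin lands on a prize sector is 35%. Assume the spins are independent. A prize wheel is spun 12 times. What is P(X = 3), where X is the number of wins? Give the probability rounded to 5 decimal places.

X ~ Binomial(n=12, p=0.35).
P(X=3) = C(12,3) · p^3 · (1−p)^9
= 220 · 0.042875 · 0.020712 = 0.1953651

0.19537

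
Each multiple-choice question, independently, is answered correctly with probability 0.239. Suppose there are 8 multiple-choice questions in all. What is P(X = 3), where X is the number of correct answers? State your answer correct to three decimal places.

0.195

X ~ Binomial(n=8, p=0.239).
P(X=3) = C(8,3) · p^3 · (1−p)^5
= 56 · 0.013652 · 0.25523 = 0.19512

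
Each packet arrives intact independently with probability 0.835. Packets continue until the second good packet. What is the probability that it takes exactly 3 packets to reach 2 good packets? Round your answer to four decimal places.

Y = trial on which the second success occurs; negative binomial, r=2, p=0.835.
P(Y=3) = C(2,1) · p^2 · (1−p)^1
= 2 · 0.69722 · 0.165 = 0.230084

0.2301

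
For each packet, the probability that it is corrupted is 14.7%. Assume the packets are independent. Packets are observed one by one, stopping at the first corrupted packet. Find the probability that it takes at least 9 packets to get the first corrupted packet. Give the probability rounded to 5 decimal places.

Y = number of packets to the first success; geometric, p = 0.147.
P(Y > 8) = P(first 8 all fail) = (1−p)^8 = 0.2802801

0.28028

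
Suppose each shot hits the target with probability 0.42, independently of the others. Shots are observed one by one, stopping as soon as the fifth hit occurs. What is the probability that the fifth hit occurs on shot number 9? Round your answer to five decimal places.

Y = trial on which the fifth success occurs; negative binomial, r=5, p=0.42.
P(Y=9) = C(8,4) · p^5 · (1−p)^4
= 70 · 0.013069 · 0.11316 = 0.1035277

0.10353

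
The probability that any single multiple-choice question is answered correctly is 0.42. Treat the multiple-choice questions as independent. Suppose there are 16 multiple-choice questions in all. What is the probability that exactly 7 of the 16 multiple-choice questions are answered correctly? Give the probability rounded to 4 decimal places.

0.1959

X ~ Binomial(n=16, p=0.42).
P(X=7) = C(16,7) · p^7 · (1−p)^9
= 11440 · 0.0023054 · 0.0074277 = 0.195895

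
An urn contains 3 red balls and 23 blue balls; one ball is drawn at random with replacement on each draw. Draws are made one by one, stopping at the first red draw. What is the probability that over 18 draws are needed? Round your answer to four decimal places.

Y = number of draws to the first success; geometric, p = 0.115385.
P(Y > 18) = P(first 18 all fail) = (1−p)^18 = 0.110048

0.1100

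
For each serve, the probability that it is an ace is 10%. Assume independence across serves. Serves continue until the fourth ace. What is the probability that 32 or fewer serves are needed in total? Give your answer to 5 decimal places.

Finishing within 32 serves ⇔ at least 4 successes in the first 32. With X ~ Binomial(32, 0.10), P(Y ≤ 32) = 1 − P(X ≤ 3).
  k=0: C(32,0)·0.10^0·0.90^32 = 0.0343368
  k=1: C(32,1)·0.10^1·0.90^31 = 0.1220865
  k=2: C(32,2)·0.10^2·0.90^30 = 0.2102601
  k=3: C(32,3)·0.10^3·0.90^29 = 0.2336224
1 − 0.6003059 = 0.3996941

0.39969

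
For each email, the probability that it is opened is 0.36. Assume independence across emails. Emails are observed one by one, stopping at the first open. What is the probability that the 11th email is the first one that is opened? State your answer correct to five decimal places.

Geometric (trials to first success), p = 0.36.
P(Y = 11) = (1−p)^10 · p = 0.011529 · 0.36 = 0.0041505

0.00415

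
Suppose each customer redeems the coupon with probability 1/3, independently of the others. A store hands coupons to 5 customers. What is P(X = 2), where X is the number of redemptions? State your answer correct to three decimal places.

0.329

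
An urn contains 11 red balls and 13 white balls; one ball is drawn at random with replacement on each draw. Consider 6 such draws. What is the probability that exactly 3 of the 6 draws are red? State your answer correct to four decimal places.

0.3060

X ~ Binomial(n=6, p=0.458333).
P(X=3) = C(6,3) · p^3 · (1−p)^3
= 20 · 0.096282 · 0.15893 = 0.306035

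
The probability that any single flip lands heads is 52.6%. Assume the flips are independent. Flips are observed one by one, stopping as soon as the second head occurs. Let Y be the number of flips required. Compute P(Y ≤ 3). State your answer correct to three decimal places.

0.539

Finishing within 3 flips ⇔ at least 2 successes in the first 3. With X ~ Binomial(3, 0.526), P(Y ≤ 3) = 1 − P(X ≤ 1).
  k=0: C(3,0)·0.526^0·0.474^3 = 0.10650
  k=1: C(3,1)·0.526^1·0.474^2 = 0.35454
1 − 0.46104 = 0.53896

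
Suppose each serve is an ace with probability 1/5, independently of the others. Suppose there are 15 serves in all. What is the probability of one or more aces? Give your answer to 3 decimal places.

0.965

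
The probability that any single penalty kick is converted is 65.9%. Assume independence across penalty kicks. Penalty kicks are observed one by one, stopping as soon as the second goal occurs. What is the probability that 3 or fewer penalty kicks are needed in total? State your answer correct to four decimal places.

0.7305

Finishing within 3 penalty kicks ⇔ at least 2 successes in the first 3. With X ~ Binomial(3, 0.659), P(Y ≤ 3) = 1 − P(X ≤ 1).
  k=0: C(3,0)·0.659^0·0.341^3 = 0.039652
  k=1: C(3,1)·0.659^1·0.341^2 = 0.229888
1 − 0.269539 = 0.730461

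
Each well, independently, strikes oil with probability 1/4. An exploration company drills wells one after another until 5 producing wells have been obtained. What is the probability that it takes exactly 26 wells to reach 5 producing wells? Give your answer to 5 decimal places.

0.02938

Y = trial on which the fifth success occurs; negative binomial, r=5, p=0.25.
P(Y=26) = C(25,4) · p^5 · (1−p)^21
= 12650 · 0.00097656 · 0.0023784 = 0.0293817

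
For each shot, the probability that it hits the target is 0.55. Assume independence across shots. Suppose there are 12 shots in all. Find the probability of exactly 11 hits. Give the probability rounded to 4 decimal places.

0.0075

X ~ Binomial(n=12, p=0.55).
P(X=11) = C(12,11) · p^11 · (1−p)^1
= 12 · 0.0013931 · 0.45 = 0.007523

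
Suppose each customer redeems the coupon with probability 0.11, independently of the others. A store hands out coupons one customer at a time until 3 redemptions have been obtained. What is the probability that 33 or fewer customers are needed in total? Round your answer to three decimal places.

0.719

Finishing within 33 customers ⇔ at least 3 successes in the first 33. With X ~ Binomial(33, 0.11), P(Y ≤ 33) = 1 − P(X ≤ 2).
  k=0: C(33,0)·0.11^0·0.89^33 = 0.02137
  k=1: C(33,1)·0.11^1·0.89^32 = 0.08717
  k=2: C(33,2)·0.11^2·0.89^31 = 0.17239
1 − 0.28094 = 0.71906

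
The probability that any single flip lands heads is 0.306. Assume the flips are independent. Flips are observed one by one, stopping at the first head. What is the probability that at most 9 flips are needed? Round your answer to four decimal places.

0.9627

Y = number of flips to the first success; geometric, p = 0.306.
P(Y ≤ 9) = 1 − (1−p)^9 = 1 − 0.037345 = 0.962655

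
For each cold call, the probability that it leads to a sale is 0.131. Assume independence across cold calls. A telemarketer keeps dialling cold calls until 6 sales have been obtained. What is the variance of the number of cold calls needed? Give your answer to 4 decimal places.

303.8284

Y = total cold calls until the sixth success; negative binomial with r=6, p=0.131.
Var(Y) = r(1−p)/p² = 6·0.869 / 0.131² = 303.828448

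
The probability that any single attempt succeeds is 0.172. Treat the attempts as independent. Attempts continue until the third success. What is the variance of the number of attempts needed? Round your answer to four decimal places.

Y = total attempts until the third success; negative binomial with r=3, p=0.172.
Var(Y) = r(1−p)/p² = 3·0.828 / 0.172² = 83.964305

83.9643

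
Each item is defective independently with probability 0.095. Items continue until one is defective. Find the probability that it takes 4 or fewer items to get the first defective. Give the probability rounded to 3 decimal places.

0.329

Y = number of items to the first success; geometric, p = 0.095.
P(Y ≤ 4) = 1 − (1−p)^4 = 1 − 0.67080 = 0.32920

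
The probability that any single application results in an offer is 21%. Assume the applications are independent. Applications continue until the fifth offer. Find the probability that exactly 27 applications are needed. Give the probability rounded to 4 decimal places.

0.0342

Y = trial on which the fifth success occurs; negative binomial, r=5, p=0.21.
P(Y=27) = C(26,4) · p^5 · (1−p)^22
= 14950 · 0.00040841 · 0.0055949 = 0.034161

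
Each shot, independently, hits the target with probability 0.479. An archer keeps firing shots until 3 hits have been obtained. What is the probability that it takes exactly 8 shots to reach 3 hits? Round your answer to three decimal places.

Y = trial on which the third success occurs; negative binomial, r=3, p=0.479.
P(Y=8) = C(7,2) · p^3 · (1−p)^5
= 21 · 0.1099 · 0.038387 = 0.08860

0.089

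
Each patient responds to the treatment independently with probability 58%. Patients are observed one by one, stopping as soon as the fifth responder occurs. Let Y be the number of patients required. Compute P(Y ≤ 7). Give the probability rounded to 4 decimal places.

Finishing within 7 patients ⇔ at least 5 successes in the first 7. With X ~ Binomial(7, 0.58), P(Y ≤ 7) = 1 − P(X ≤ 4).
  k=0: C(7,0)·0.58^0·0.42^7 = 0.002305
  k=1: C(7,1)·0.58^1·0.42^6 = 0.022285
  k=2: C(7,2)·0.58^2·0.42^5 = 0.092326
  k=3: C(7,3)·0.58^3·0.42^4 = 0.212495
  k=4: C(7,4)·0.58^4·0.42^3 = 0.293446
1 − 0.622857 = 0.377143

0.3771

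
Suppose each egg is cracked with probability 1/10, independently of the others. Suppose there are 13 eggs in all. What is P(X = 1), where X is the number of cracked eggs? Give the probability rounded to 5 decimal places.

0.36716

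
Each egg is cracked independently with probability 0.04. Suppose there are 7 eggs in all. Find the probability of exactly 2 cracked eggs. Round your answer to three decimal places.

0.027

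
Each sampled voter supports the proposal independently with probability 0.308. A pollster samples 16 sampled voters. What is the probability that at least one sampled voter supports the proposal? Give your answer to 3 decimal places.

P(at least one) = 1 − P(none) = 1 − (1 − 0.308)^16
= 1 − 0.00277 = 0.99723

0.997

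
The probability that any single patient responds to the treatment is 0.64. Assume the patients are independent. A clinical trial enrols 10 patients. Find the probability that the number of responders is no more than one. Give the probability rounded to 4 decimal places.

X ~ Binomial(10, 0.64); P(X ≤ 1) = Σ C(10,k) p^k (1−p)^(10−k) over k:
  k=0: C(10,0)·0.64^0·0.36^10 = 0.000037
  k=1: C(10,1)·0.64^1·0.36^9 = 0.000650
Total = 0.000687

0.0007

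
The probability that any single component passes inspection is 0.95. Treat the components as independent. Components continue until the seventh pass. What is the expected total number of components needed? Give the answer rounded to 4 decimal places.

7.3684

Y = total components until the seventh success; negative binomial with r=7, p=0.95.
E[Y] = r / p = 7 / 0.95 = 7.368421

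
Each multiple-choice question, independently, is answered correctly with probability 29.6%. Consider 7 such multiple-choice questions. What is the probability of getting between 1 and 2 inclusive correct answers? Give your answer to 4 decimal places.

0.5704

X ~ Binomial(7, 0.296); P(1 ≤ X ≤ 2) = Σ C(7,k) p^k (1−p)^(7−k) over k:
  k=1: C(7,1)·0.296^1·0.704^6 = 0.252247
  k=2: C(7,2)·0.296^2·0.704^5 = 0.318175
Total = 0.570422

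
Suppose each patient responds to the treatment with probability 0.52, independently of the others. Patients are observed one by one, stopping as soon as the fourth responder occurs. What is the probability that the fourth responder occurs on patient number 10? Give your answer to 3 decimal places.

Y = trial on which the fourth success occurs; negative binomial, r=4, p=0.52.
P(Y=10) = C(9,3) · p^4 · (1−p)^6
= 84 · 0.073116 · 0.012231 = 0.07512

0.075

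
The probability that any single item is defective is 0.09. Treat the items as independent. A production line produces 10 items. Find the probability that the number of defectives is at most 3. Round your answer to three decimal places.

0.991

X ~ Binomial(10, 0.09); P(X ≤ 3) = Σ C(10,k) p^k (1−p)^(10−k) over k:
  k=0: C(10,0)·0.09^0·0.91^10 = 0.38942
  k=1: C(10,1)·0.09^1·0.91^9 = 0.38514
  k=2: C(10,2)·0.09^2·0.91^8 = 0.17141
  k=3: C(10,3)·0.09^3·0.91^7 = 0.04521
Total = 0.99117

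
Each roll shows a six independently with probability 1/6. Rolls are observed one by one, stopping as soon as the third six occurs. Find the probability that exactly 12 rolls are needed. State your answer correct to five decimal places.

Y = trial on which the third success occurs; negative binomial, r=3, p=0.166667.
P(Y=12) = C(11,2) · p^3 · (1−p)^9
= 55 · 0.0046296 · 0.19381 = 0.0493489

0.04935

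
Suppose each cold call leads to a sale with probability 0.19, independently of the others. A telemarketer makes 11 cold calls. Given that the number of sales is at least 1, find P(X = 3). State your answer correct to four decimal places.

0.2326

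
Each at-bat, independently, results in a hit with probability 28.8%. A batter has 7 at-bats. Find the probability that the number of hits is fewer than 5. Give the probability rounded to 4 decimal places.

X ~ Binomial(7, 0.288); P(X ≤ 4) = Σ C(7,k) p^k (1−p)^(7−k) over k:
  k=0: C(7,0)·0.288^0·0.712^7 = 0.092760
  k=1: C(7,1)·0.288^1·0.712^6 = 0.262646
  k=2: C(7,2)·0.288^2·0.712^5 = 0.318716
  k=3: C(7,3)·0.288^3·0.712^4 = 0.214865
  k=4: C(7,4)·0.288^4·0.712^3 = 0.086912
Total = 0.975898

0.9759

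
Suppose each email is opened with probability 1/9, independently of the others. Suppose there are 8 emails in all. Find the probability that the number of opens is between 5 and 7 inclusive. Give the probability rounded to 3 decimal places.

0.001

X ~ Binomial(8, 0.111111); P(5 ≤ X ≤ 7) = Σ C(8,k) p^k (1−p)^(8−k) over k:
  k=5: C(8,5)·0.111111^5·0.888889^3 = 0.00067
  k=6: C(8,6)·0.111111^6·0.888889^2 = 0.00004
  k=7: C(8,7)·0.111111^7·0.888889^1 = 0.00000
Total = 0.00071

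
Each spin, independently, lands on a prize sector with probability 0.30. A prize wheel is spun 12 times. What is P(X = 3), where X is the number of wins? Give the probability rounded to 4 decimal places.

0.2397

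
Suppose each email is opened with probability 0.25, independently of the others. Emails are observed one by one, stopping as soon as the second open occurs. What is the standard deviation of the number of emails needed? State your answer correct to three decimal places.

4.899

Y = total emails until the second success; negative binomial with r=2, p=0.25.
SD(Y) = √[r(1−p)/p²] = √(24.00000) = 4.89898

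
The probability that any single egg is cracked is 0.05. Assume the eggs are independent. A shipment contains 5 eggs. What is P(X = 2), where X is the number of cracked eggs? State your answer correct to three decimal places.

X ~ Binomial(n=5, p=0.05).
P(X=2) = C(5,2) · p^2 · (1−p)^3
= 10 · 0.0025 · 0.85737 = 0.02143

0.021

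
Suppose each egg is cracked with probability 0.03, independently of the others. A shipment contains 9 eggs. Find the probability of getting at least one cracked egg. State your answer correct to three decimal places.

0.240

P(at least one) = 1 − P(none) = 1 − (1 − 0.03)^9
= 1 − 0.76023 = 0.23977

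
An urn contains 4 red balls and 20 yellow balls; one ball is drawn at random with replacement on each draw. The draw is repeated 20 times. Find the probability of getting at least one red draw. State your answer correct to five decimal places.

P(at least one) = 1 − P(none) = 1 − (1 − 0.166667)^20
= 1 − 0.0260841 = 0.9739159

0.97392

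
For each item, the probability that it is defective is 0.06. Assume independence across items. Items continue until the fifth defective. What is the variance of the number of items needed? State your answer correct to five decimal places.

1305.55556

Y = total items until the fifth success; negative binomial with r=5, p=0.06.
Var(Y) = r(1−p)/p² = 5·0.94 / 0.06² = 1305.5555556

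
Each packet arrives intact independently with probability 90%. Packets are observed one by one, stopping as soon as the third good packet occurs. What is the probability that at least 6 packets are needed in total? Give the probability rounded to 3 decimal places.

Needing more than 5 packets ⇔ fewer than 3 successes in the first 5. With X ~ Binomial(5, 0.90), P(Y > 5) = P(X ≤ 2).
  k=0: C(5,0)·0.90^0·0.10^5 = 0.00001
  k=1: C(5,1)·0.90^1·0.10^4 = 0.00045
  k=2: C(5,2)·0.90^2·0.10^3 = 0.00810
P(X ≤ 2) = 0.00856

0.009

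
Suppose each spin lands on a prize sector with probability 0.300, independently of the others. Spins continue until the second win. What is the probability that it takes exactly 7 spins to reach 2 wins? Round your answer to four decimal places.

0.0908

Y = trial on which the second success occurs; negative binomial, r=2, p=0.30.
P(Y=7) = C(6,1) · p^2 · (1−p)^5
= 6 · 0.09 · 0.16807 = 0.090758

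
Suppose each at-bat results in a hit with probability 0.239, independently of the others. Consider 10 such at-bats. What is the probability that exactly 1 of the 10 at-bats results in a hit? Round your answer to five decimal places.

0.20458

X ~ Binomial(n=10, p=0.239).
P(X=1) = C(10,1) · p^1 · (1−p)^9
= 10 · 0.239 · 0.085598 = 0.2045784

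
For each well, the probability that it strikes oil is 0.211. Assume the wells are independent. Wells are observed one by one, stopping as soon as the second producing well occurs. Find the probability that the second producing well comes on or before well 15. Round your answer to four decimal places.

Finishing within 15 wells ⇔ at least 2 successes in the first 15. With X ~ Binomial(15, 0.211), P(Y ≤ 15) = 1 − P(X ≤ 1).
  k=0: C(15,0)·0.211^0·0.789^15 = 0.028586
  k=1: C(15,1)·0.211^1·0.789^14 = 0.114671
1 − 0.143257 = 0.856743

0.8567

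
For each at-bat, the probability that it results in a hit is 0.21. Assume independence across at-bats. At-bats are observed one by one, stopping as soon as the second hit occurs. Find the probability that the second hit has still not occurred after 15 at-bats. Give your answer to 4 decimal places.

Needing more than 15 at-bats ⇔ fewer than 2 successes in the first 15. With X ~ Binomial(15, 0.21), P(Y > 15) = P(X ≤ 1).
  k=0: C(15,0)·0.21^0·0.79^15 = 0.029134
  k=1: C(15,1)·0.21^1·0.79^14 = 0.116169
P(X ≤ 1) = 0.145303

0.1453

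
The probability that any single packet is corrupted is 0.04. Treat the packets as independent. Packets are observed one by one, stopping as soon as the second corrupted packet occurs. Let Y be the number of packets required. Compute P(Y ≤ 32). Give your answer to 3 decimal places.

Finishing within 32 packets ⇔ at least 2 successes in the first 32. With X ~ Binomial(32, 0.04), P(Y ≤ 32) = 1 − P(X ≤ 1).
  k=0: C(32,0)·0.04^0·0.96^32 = 0.27082
  k=1: C(32,1)·0.04^1·0.96^31 = 0.36109
1 − 0.63191 = 0.36809

0.368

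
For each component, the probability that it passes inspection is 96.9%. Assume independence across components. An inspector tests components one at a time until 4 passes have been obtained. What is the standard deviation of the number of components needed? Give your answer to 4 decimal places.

Y = total components until the fourth success; negative binomial with r=4, p=0.969.
SD(Y) = √[r(1−p)/p²] = √(0.132061) = 0.363402

0.3634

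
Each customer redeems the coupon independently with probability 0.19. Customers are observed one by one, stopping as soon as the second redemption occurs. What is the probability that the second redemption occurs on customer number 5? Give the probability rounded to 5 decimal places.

0.07674

Y = trial on which the second success occurs; negative binomial, r=2, p=0.19.
P(Y=5) = C(4,1) · p^2 · (1−p)^3
= 4 · 0.0361 · 0.53144 = 0.0767401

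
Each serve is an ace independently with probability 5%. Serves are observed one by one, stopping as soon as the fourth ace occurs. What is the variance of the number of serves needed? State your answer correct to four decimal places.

1520.0000

Y = total serves until the fourth success; negative binomial with r=4, p=0.05.
Var(Y) = r(1−p)/p² = 4·0.95 / 0.05² = 1520.000000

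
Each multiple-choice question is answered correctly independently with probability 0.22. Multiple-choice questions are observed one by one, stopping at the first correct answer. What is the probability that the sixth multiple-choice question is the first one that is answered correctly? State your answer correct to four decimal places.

Geometric (trials to first success), p = 0.22.
P(Y = 6) = (1−p)^5 · p = 0.28872 · 0.22 = 0.063518

0.0635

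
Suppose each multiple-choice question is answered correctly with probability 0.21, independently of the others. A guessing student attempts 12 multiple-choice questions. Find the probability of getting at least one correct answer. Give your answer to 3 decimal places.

0.941

P(at least one) = 1 − P(none) = 1 − (1 − 0.21)^12
= 1 − 0.05909 = 0.94091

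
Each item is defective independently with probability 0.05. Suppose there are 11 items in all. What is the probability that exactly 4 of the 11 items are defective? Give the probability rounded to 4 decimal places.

0.0014

X ~ Binomial(n=11, p=0.05).
P(X=4) = C(11,4) · p^4 · (1−p)^7
= 330 · 6.25e-06 · 0.69834 = 0.001440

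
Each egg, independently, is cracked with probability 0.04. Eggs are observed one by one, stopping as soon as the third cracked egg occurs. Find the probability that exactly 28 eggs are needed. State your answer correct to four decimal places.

Y = trial on which the third success occurs; negative binomial, r=3, p=0.04.
P(Y=28) = C(27,2) · p^3 · (1−p)^25
= 351 · 6.4e-05 · 0.3604 = 0.008096

0.0081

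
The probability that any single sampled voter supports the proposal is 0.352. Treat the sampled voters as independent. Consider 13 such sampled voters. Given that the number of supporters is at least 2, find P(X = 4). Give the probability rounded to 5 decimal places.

X ~ Binomial(13, 0.352). Want P(X=4 | X≥2) = P(X=4) / P(X≥2).
P(X=4) = C(13,4)·0.352^4·0.648^9 = 0.2211321
P(X≥2) = 1 − 0.0035520 − 0.0250834 = 0.9713646
Ratio = 0.2211321 / 0.9713646 = 0.2276510

0.22765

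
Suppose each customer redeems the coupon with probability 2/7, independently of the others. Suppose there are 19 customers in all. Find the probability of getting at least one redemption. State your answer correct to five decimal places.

P(at least one) = 1 − P(none) = 1 − (1 − 0.285714)^19
= 1 − 0.0016733 = 0.9983267

0.99833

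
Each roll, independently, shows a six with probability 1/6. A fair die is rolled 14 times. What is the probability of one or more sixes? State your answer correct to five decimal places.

P(at least one) = 1 − P(none) = 1 − (1 − 0.166667)^14
= 1 − 0.0778866 = 0.9221134

0.92211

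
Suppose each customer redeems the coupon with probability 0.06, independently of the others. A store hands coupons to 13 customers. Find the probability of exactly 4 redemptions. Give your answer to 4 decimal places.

X ~ Binomial(n=13, p=0.06).
P(X=4) = C(13,4) · p^4 · (1−p)^9
= 715 · 1.296e-05 · 0.57299 = 0.005310

0.0053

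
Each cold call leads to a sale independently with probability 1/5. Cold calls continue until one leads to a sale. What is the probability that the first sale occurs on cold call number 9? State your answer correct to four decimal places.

0.0336

Geometric (trials to first success), p = 0.20.
P(Y = 9) = (1−p)^8 · p = 0.16777 · 0.20 = 0.033554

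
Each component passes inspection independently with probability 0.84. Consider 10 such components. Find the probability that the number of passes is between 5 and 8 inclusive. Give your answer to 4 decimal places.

0.4900

X ~ Binomial(10, 0.84); P(5 ≤ X ≤ 8) = Σ C(10,k) p^k (1−p)^(10−k) over k:
  k=5: C(10,5)·0.84^5·0.16^5 = 0.011051
  k=6: C(10,6)·0.84^6·0.16^4 = 0.048348
  k=7: C(10,7)·0.84^7·0.16^3 = 0.145043
  k=8: C(10,8)·0.84^8·0.16^2 = 0.285553
Total = 0.489994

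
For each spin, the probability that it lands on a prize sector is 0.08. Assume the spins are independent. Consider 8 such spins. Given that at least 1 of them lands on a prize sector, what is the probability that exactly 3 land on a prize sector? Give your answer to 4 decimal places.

0.0388

X ~ Binomial(8, 0.08). Want P(X=3 | X≥1) = P(X=3) / P(X≥1).
P(X=3) = C(8,3)·0.08^3·0.92^5 = 0.018897
P(X≥1) = 1 − 0.513219 = 0.486781
Ratio = 0.018897 / 0.486781 = 0.038821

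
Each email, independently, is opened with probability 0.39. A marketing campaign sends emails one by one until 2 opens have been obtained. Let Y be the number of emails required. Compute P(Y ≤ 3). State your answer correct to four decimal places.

Finishing within 3 emails ⇔ at least 2 successes in the first 3. With X ~ Binomial(3, 0.39), P(Y ≤ 3) = 1 − P(X ≤ 1).
  k=0: C(3,0)·0.39^0·0.61^3 = 0.226981
  k=1: C(3,1)·0.39^1·0.61^2 = 0.435357
1 − 0.662338 = 0.337662

0.3377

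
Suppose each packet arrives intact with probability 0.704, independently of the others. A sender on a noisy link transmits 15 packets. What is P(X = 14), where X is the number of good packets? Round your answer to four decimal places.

0.0326

X ~ Binomial(n=15, p=0.704).
P(X=14) = C(15,14) · p^14 · (1−p)^1
= 15 · 0.0073454 · 0.296 = 0.032614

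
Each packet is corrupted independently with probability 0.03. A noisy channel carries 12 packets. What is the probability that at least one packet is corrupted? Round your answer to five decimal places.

0.30616

P(at least one) = 1 − P(none) = 1 − (1 − 0.03)^12
= 1 − 0.6938424 = 0.3061576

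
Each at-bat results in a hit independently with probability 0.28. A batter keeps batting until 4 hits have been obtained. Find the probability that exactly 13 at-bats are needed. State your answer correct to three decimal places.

Y = trial on which the fourth success occurs; negative binomial, r=4, p=0.28.
P(Y=13) = C(12,3) · p^4 · (1−p)^9
= 220 · 0.0061466 · 0.051999 = 0.07031

0.070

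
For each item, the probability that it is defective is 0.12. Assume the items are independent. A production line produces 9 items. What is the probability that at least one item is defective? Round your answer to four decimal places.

0.6835

P(at least one) = 1 − P(none) = 1 − (1 − 0.12)^9
= 1 − 0.316478 = 0.683522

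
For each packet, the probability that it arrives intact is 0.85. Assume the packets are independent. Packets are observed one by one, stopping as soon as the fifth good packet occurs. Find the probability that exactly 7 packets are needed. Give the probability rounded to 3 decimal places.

0.150

Y = trial on which the fifth success occurs; negative binomial, r=5, p=0.85.
P(Y=7) = C(6,4) · p^5 · (1−p)^2
= 15 · 0.44371 · 0.0225 = 0.14975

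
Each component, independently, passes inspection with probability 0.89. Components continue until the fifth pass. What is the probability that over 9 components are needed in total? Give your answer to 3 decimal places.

Needing more than 9 components ⇔ fewer than 5 successes in the first 9. With X ~ Binomial(9, 0.89), P(Y > 9) = P(X ≤ 4).
  k=0: C(9,0)·0.89^0·0.11^9 = 0.00000
  k=1: C(9,1)·0.89^1·0.11^8 = 0.00000
  k=2: C(9,2)·0.89^2·0.11^7 = 0.00001
  k=3: C(9,3)·0.89^3·0.11^6 = 0.00010
  k=4: C(9,4)·0.89^4·0.11^5 = 0.00127
P(X ≤ 4) = 0.00138

0.001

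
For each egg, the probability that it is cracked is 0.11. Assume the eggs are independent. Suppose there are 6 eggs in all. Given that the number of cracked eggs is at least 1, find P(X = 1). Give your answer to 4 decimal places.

0.7327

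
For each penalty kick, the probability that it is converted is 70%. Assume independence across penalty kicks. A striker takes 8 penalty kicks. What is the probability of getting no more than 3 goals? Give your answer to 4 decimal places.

0.0580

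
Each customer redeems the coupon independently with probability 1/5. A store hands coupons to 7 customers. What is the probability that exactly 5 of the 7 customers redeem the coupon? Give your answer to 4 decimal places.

X ~ Binomial(n=7, p=0.20).
P(X=5) = C(7,5) · p^5 · (1−p)^2
= 21 · 0.00032 · 0.64 = 0.004301

0.0043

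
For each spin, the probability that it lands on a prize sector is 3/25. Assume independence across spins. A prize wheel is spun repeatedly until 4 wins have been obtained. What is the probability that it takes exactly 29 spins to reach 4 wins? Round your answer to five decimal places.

0.02781

Y = trial on which the fourth success occurs; negative binomial, r=4, p=0.12.
P(Y=29) = C(28,3) · p^4 · (1−p)^25
= 3276 · 0.00020736 · 0.040932 = 0.0278058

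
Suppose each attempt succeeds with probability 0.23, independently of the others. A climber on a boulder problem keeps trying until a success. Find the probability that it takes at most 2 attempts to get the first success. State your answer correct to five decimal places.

0.40710

Y = number of attempts to the first success; geometric, p = 0.23.
P(Y ≤ 2) = 1 − (1−p)^2 = 1 − 0.5929000 = 0.4071000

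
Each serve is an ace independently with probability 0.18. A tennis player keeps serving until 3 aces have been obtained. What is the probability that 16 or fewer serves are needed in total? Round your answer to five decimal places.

0.56984

Finishing within 16 serves ⇔ at least 3 successes in the first 16. With X ~ Binomial(16, 0.18), P(Y ≤ 16) = 1 − P(X ≤ 2).
  k=0: C(16,0)·0.18^0·0.82^16 = 0.0417851
  k=1: C(16,1)·0.18^1·0.82^15 = 0.1467575
  k=2: C(16,2)·0.18^2·0.82^14 = 0.2416129
1 − 0.4301555 = 0.5698445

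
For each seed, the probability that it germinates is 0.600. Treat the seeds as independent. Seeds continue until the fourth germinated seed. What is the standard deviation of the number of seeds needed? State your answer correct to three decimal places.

2.108

Y = total seeds until the fourth success; negative binomial with r=4, p=0.60.
SD(Y) = √[r(1−p)/p²] = √(4.44444) = 2.10819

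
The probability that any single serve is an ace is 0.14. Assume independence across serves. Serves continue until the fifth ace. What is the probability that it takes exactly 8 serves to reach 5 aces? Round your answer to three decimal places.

Y = trial on which the fifth success occurs; negative binomial, r=5, p=0.14.
P(Y=8) = C(7,4) · p^5 · (1−p)^3
= 35 · 5.3782e-05 · 0.63606 = 0.00120

0.001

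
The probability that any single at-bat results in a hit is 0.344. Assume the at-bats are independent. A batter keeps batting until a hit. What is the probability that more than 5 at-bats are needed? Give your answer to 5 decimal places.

0.12148

Y = number of at-bats to the first success; geometric, p = 0.344.
P(Y > 5) = P(first 5 all fail) = (1−p)^5 = 0.1214840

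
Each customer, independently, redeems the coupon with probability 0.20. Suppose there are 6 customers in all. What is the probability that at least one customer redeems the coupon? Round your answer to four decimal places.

0.7379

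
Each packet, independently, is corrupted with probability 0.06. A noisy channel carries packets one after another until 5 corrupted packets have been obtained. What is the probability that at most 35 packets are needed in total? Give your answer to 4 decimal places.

0.0563

Finishing within 35 packets ⇔ at least 5 successes in the first 35. With X ~ Binomial(35, 0.06), P(Y ≤ 35) = 1 − P(X ≤ 4).
  k=0: C(35,0)·0.06^0·0.94^35 = 0.114677
  k=1: C(35,1)·0.06^1·0.94^34 = 0.256192
  k=2: C(35,2)·0.06^2·0.94^33 = 0.277996
  k=3: C(35,3)·0.06^3·0.94^32 = 0.195189
  k=4: C(35,4)·0.06^4·0.94^31 = 0.099671
1 − 0.943725 = 0.056275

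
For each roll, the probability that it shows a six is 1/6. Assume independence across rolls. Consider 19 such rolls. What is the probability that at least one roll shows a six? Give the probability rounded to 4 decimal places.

0.9687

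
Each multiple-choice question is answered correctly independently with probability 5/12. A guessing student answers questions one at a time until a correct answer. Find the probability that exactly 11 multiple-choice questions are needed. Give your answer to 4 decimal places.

Geometric (trials to first success), p = 0.416667.
P(Y = 11) = (1−p)^10 · p = 0.0045621 · 0.416667 = 0.001901

0.0019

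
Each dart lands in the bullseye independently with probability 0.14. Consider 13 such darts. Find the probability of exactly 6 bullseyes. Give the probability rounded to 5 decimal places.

X ~ Binomial(n=13, p=0.14).
P(X=6) = C(13,6) · p^6 · (1−p)^7
= 1716 · 7.5295e-06 · 0.34793 = 0.0044955

0.00450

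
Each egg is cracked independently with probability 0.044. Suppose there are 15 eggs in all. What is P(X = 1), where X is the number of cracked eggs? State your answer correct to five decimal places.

0.35152

X ~ Binomial(n=15, p=0.044).
P(X=1) = C(15,1) · p^1 · (1−p)^14
= 15 · 0.044 · 0.53261 = 0.3515236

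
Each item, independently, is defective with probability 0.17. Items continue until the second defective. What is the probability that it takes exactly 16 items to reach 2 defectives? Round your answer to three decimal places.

0.032

Y = trial on which the second success occurs; negative binomial, r=2, p=0.17.
P(Y=16) = C(15,1) · p^2 · (1−p)^14
= 15 · 0.0289 · 0.073637 = 0.03192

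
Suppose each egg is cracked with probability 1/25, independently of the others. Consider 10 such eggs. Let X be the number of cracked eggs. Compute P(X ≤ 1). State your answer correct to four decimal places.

X ~ Binomial(10, 0.04); P(X ≤ 1) = Σ C(10,k) p^k (1−p)^(10−k) over k:
  k=0: C(10,0)·0.04^0·0.96^10 = 0.664833
  k=1: C(10,1)·0.04^1·0.96^9 = 0.277014
Total = 0.941846

0.9418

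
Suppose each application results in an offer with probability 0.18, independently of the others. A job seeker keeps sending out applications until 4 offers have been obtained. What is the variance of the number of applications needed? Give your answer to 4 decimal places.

101.2346

Y = total applications until the fourth success; negative binomial with r=4, p=0.18.
Var(Y) = r(1−p)/p² = 4·0.82 / 0.18² = 101.234568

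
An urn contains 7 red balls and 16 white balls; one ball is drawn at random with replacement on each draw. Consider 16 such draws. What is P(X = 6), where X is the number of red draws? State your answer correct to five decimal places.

X ~ Binomial(n=16, p=0.304348).
P(X=6) = C(16,6) · p^6 · (1−p)^10
= 8008 · 0.00079473 · 0.026541 = 0.1689144

0.16891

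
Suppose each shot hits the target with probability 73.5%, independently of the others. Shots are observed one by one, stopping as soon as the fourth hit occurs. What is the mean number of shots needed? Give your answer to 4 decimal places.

Y = total shots until the fourth success; negative binomial with r=4, p=0.735.
E[Y] = r / p = 4 / 0.735 = 5.442177

5.4422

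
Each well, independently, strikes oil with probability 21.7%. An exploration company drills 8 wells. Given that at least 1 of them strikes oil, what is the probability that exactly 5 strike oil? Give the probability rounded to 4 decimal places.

X ~ Binomial(8, 0.217). Want P(X=5 | X≥1) = P(X=5) / P(X≥1).
P(X=5) = C(8,5)·0.217^5·0.783^3 = 0.012935
P(X≥1) = 1 − 0.141284 = 0.858716
Ratio = 0.012935 / 0.858716 = 0.015063

0.0151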